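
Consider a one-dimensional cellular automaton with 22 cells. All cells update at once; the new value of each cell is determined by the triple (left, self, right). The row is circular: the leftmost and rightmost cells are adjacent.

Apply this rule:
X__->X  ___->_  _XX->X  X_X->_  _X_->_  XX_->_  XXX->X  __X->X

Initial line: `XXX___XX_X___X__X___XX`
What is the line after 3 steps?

_X__X_____X__X_X__XXXX

XX_X_XX___X_X_XX_X_XXX
X____X_X_X____X____XXX
_X__X_____X__X_X__XXXX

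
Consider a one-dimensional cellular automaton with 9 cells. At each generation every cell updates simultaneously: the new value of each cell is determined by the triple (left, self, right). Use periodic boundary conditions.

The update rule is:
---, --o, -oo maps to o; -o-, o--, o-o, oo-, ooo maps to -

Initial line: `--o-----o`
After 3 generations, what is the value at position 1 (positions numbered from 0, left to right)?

generation 1: -o--oooo-
generation 2: o--oo----
generation 3: --oo--ooo
position 1 holds -

-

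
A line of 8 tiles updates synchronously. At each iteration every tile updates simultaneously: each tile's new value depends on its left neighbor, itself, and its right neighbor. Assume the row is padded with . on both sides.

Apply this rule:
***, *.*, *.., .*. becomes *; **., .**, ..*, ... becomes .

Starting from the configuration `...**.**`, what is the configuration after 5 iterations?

.....*..
.....**.
.......*
.......*  (fixed point — unchanged through iteration 5)

.......*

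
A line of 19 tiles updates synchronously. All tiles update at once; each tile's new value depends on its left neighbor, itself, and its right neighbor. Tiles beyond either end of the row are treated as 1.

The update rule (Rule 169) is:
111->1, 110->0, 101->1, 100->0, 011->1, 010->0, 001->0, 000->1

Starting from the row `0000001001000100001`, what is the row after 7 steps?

0010100101110111111

0111100000010001101
1111001111000101011
1110001110010010111
1100101100000001111
1000011001111101111
0011010001111011111
0010100101110111111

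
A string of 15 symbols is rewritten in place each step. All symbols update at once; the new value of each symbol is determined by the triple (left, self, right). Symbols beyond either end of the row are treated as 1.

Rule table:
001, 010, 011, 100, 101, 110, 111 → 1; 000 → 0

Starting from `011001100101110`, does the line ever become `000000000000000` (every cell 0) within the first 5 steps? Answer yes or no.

no

111111111111111
111111111111111  (fixed point — unchanged through step 5)
step 5 is 111111111111111, still not uniform 0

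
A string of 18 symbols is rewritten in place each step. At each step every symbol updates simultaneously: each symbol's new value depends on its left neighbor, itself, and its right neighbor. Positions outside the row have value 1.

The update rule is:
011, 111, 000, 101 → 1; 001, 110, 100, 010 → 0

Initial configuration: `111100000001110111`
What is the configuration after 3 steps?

100101110110111111

111001111101101111
110001111011011111
100101110110111111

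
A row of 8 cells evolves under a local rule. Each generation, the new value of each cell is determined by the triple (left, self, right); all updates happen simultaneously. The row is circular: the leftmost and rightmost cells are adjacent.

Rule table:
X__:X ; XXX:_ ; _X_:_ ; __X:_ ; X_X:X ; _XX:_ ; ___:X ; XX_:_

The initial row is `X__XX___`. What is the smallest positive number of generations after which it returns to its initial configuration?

16

generation 1: _X___XX_
generation 2: __XX___X
generation 3: X___XX__
generation 4: _XX___X_
generation 5: ___XX__X
generation 6: XX___X__
generation 7: __XX__X_
generation 8: X___X__X
generation 9: _XX__X__
generation 10: ___X__XX
generation 11: XX__X___
generation 12: __X__XX_
generation 13: X__X___X
generation 14: _X__XX__
generation 15: __X___XX
generation 16: X__XX___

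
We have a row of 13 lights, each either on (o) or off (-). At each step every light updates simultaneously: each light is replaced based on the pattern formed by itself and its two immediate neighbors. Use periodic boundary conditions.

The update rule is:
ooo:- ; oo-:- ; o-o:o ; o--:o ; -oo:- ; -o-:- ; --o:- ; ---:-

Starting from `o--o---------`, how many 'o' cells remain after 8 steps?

2

step 1: -o--o--------
step 2: --o--o-------
step 3: ---o--o------
step 4: ----o--o-----
step 5: -----o--o----
step 6: ------o--o---
step 7: -------o--o--
step 8: --------o--o-
count of o: 2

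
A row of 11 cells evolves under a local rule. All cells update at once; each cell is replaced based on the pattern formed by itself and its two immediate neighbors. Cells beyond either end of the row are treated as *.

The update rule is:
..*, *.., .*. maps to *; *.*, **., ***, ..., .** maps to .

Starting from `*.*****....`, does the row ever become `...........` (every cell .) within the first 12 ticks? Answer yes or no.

tick 1: .......*..*
tick 2: *.....****.
tick 3: .*...*.....
tick 4: .**.***...*
tick 5: .......*.*.
tick 6: *.....**.*.
tick 7: .*...*...*.
tick 8: .**.***.**.
tick 9: ...........
all cells are . at tick 9

yes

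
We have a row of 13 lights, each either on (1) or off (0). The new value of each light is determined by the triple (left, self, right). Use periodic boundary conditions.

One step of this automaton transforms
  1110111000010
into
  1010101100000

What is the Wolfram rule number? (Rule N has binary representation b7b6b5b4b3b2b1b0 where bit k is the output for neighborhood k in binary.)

position 1: 111 → 0  (bit 7 = 0)
position 2: 110 → 1  (bit 6 = 1)
position 3: 101 → 0  (bit 5 = 0)
position 7: 100 → 1  (bit 4 = 1)
position 0: 011 → 1  (bit 3 = 1)
position 11: 010 → 0  (bit 2 = 0)
position 10: 001 → 0  (bit 1 = 0)
position 8: 000 → 0  (bit 0 = 0)
bits b7..b0 = 01011000 = 88

88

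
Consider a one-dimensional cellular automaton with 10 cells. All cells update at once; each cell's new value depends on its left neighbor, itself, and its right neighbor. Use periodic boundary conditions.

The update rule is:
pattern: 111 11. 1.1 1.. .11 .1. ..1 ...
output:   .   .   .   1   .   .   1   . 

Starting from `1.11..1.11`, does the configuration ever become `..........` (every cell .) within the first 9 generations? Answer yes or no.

no

....11....
...1..1...
..1.11.1..
.1......1.
1.1....1.1
...1..1...  (repeats generation 2; period 4)
generation 9: 1.1....1.1
generation 9 is 1.1....1.1, still not uniform .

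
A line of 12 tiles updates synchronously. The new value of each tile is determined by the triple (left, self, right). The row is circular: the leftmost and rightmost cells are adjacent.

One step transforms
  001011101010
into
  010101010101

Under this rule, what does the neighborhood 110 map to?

0

At position 6 the neighborhood is 110; the next row has 0 there.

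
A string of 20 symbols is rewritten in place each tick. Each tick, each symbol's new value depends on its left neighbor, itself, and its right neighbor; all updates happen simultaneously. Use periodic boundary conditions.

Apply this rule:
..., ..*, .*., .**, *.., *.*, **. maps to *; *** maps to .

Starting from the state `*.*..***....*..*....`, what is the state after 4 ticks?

.....***............

******.*************
.....***............
******.*************  (repeats tick 1; period 2)
tick 4: .....***............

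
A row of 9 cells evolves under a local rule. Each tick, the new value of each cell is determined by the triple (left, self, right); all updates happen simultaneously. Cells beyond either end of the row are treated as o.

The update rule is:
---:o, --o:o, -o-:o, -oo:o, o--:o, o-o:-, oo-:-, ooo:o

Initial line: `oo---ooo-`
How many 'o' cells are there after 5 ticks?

o-ooooo--
--oooo-oo
ooooo--oo
oooo-oooo
ooo--oooo
count of o: 7

7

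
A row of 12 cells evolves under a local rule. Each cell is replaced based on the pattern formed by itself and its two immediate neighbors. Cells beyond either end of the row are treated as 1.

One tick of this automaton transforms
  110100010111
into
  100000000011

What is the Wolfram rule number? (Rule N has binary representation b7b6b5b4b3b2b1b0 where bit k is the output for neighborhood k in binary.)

128

position 0: 111 → 1  (bit 7 = 1)
position 1: 110 → 0  (bit 6 = 0)
position 2: 101 → 0  (bit 5 = 0)
position 4: 100 → 0  (bit 4 = 0)
position 9: 011 → 0  (bit 3 = 0)
position 3: 010 → 0  (bit 2 = 0)
position 6: 001 → 0  (bit 1 = 0)
position 5: 000 → 0  (bit 0 = 0)
bits b7..b0 = 10000000 = 128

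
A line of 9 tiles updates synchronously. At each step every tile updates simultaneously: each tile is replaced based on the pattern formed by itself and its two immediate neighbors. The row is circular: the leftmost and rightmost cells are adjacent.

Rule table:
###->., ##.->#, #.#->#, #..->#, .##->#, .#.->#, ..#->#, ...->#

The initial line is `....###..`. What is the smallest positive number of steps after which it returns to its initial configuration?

#####.###
....###..

2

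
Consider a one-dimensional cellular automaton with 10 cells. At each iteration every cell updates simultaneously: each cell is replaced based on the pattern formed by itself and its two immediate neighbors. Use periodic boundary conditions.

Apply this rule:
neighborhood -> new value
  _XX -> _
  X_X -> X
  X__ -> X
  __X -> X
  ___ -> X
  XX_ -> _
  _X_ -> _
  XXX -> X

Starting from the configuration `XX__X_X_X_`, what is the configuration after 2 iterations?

XX__X_X_X_

iteration 1: __XX_X_X_X
iteration 2: XX__X_X_X_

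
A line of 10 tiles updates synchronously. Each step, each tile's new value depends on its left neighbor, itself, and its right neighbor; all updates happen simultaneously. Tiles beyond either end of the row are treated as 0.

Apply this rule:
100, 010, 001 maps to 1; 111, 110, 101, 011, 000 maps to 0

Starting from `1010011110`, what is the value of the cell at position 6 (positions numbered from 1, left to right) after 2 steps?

step 1: 1011100001
step 2: 1000010011
position 6 holds 1

1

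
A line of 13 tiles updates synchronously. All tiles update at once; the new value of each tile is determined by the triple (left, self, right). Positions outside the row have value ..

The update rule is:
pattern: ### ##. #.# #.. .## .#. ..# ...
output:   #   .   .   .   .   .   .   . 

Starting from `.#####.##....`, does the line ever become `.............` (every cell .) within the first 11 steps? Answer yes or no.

..###........
...#.........
.............
all cells are . at step 3

yes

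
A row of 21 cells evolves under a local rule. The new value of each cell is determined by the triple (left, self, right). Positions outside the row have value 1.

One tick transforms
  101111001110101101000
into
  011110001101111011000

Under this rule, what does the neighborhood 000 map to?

0

At position 19 the neighborhood is 000; the next row has 0 there.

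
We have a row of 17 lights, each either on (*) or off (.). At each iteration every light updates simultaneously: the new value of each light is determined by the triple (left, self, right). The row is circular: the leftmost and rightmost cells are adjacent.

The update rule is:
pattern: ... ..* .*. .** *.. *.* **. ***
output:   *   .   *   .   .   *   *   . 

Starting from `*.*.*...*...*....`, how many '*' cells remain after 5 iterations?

iteration 1: *****.*.*.*.*.**.
iteration 2: ....**********.**
iteration 3: .**..........**.*
iteration 4: *.*.********..***
iteration 5: ****.......*.....
count of *: 5

5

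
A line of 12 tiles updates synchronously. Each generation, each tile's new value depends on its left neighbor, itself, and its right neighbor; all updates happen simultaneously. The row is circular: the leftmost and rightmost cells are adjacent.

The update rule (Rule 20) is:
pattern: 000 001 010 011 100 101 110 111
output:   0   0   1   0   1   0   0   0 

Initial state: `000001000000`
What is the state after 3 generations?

000000011000

generation 1: 000001100000
generation 2: 000000010000
generation 3: 000000011000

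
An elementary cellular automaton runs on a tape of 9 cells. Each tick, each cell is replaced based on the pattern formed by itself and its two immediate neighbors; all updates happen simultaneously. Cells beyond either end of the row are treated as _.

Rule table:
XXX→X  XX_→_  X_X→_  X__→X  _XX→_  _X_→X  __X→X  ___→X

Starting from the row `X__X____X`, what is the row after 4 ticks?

XXXXXXXXX
_XXXXXXX_
X_XXXXX_X
X__XXX__X

X__XXX__X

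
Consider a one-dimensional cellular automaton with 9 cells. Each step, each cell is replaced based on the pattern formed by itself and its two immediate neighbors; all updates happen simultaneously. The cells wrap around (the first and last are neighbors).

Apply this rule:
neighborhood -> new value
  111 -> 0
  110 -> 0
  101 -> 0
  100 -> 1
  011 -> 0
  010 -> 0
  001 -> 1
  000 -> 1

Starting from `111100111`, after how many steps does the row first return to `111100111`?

000011000
111100111

2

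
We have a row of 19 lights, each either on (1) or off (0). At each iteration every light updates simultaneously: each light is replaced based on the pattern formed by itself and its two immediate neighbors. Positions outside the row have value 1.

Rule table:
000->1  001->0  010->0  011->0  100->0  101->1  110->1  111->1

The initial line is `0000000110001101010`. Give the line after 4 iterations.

1110111001001000110

0111110010100110101
1011110001000011010
1101110100011001101
1110111001001000110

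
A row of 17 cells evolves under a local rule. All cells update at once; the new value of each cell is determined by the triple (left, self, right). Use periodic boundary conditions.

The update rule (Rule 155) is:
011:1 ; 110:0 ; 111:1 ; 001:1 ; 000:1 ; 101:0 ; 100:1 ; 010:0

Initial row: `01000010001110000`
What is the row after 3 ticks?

10111101111101111
00111001111001111
11110111110111110

11110111110111110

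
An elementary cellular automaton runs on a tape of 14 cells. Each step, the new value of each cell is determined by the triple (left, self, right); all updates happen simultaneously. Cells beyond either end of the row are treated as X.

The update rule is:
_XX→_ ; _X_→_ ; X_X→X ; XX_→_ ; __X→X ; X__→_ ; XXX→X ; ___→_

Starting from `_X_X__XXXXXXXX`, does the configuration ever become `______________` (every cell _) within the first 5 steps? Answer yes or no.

no

X_X__X_XXXXXXX
_X__X_X_XXXXXX
X__X_X_X_XXXXX
__X_X_X_X_XXXX
_X_X_X_X_X_XXX
step 5 is _X_X_X_X_X_XXX, still not uniform _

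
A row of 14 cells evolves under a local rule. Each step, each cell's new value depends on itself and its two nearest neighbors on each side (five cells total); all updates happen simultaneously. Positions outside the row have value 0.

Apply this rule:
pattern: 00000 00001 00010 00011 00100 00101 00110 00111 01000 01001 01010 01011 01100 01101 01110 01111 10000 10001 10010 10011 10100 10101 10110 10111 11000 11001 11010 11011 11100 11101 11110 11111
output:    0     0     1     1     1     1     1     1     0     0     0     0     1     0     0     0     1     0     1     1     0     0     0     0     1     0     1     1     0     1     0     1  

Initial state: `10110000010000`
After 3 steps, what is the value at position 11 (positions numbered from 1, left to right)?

0

step 1: 10011100110100
step 2: 10110001101001
step 3: 10011011010011
position 11 holds 0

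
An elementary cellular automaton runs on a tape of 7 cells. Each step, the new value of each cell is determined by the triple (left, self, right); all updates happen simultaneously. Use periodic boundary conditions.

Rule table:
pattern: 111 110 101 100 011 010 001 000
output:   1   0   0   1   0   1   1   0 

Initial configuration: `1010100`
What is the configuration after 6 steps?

0111000

step 1: 1010111
step 2: 0010011
step 3: 1111100
step 4: 0111011
step 5: 0010000
step 6: 0111000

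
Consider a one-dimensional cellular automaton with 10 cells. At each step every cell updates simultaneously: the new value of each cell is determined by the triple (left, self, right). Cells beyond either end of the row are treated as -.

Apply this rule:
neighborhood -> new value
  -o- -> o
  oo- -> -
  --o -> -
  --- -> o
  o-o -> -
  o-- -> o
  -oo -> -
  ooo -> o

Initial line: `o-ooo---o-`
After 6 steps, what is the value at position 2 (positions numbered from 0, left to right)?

o--o-oo-oo
oo-o------
---ooooooo
oo--ooooo-
--o--ooo-o
o-oo--o--o
position 2 holds o

o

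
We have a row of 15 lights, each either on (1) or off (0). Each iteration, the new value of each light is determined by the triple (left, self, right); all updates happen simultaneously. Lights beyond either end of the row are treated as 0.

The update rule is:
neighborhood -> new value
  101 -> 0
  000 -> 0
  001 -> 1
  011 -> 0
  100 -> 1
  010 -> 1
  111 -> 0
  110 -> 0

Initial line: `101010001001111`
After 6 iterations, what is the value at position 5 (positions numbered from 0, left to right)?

iteration 1: 101011011110000
iteration 2: 101000000001000
iteration 3: 101100000011100
iteration 4: 100010000100010
iteration 5: 110111001110111
iteration 6: 000000110000000
position 5 holds 0

0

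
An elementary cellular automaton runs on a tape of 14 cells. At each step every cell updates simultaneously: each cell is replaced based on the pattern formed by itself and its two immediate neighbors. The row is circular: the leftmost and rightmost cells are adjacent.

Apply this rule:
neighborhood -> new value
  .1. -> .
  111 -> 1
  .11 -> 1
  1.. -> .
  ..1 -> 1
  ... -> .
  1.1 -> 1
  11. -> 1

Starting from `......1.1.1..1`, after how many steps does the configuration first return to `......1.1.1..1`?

14

.....1.1.1..1.
....1.1.1..1..
...1.1.1..1...
..1.1.1..1....
.1.1.1..1.....
1.1.1..1......
.1.1..1......1
1.1..1......1.
.1..1......1.1
1..1......1.1.
..1......1.1.1
.1......1.1.1.
1......1.1.1..
......1.1.1..1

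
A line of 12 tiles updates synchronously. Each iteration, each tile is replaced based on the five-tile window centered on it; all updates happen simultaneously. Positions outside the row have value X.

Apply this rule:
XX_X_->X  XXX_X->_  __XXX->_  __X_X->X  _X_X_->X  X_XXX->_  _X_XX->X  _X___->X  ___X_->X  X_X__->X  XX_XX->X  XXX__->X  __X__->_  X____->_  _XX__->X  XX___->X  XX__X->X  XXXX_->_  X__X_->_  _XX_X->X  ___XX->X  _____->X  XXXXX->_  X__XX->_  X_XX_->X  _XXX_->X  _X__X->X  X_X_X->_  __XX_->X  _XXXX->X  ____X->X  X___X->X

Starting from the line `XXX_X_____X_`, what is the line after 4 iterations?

XXXXX_X_X___

___XXX_XXXXX
XXX_X_X_X___
___X_X_XXXXX
XXXXX_X_X___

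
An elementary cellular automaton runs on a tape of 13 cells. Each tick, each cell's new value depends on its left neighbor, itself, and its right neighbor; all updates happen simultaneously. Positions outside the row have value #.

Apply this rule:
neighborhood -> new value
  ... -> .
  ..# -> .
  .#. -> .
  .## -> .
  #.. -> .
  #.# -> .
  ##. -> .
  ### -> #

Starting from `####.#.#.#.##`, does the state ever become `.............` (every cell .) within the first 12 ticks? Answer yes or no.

yes

tick 1: ###.........#
tick 2: ##...........
tick 3: #............
tick 4: .............
all cells are . at tick 4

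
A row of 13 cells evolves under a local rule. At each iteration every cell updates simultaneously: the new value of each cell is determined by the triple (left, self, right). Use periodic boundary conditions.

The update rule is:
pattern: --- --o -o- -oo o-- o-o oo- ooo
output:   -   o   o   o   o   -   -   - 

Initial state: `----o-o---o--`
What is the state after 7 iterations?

---oo-oo-ooo-
--oo--o--o--o
ooo-ooooooooo
----o--------
---ooo-------
--oo--o------
-oo-oooo-----

-oo-oooo-----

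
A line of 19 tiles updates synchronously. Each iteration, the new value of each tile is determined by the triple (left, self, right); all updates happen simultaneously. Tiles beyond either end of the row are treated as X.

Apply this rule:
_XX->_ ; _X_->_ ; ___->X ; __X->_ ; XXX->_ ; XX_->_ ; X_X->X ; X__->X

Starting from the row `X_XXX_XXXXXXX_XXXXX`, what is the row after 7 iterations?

_X___X_______X_____
X_XX__XXXXXX__XXXX_
_X__X_______X_____X
X_X__XXXXXX__XXXX__
_X_X_______X_____X_
X_X_XXXXXX__XXXX__X
_X_X______X_____X__

_X_X______X_____X__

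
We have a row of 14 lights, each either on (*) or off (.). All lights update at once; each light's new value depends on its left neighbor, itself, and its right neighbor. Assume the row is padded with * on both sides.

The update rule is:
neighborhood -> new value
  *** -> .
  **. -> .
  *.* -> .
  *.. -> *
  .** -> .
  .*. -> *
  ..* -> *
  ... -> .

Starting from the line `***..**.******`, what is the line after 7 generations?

generation 1: ...**.........
generation 2: *.*..*.......*
generation 3: ..*****.....*.
generation 4: **.....*...**.
generation 5: ..*...***.*...
generation 6: ****.*....**.*
generation 7: .....**..*....

.....**..*....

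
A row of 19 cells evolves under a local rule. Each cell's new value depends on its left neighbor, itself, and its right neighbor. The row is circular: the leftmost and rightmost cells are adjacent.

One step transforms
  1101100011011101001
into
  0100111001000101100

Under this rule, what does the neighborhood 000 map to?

At position 6 the neighborhood is 000; the next row has 1 there.

1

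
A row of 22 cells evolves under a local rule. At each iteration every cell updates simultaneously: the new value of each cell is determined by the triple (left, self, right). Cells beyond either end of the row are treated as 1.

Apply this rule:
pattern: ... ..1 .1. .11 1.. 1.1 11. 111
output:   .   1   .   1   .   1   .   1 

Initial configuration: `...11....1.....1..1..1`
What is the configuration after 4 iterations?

..11....1.....1..1..11
.11....1.....1..1..111
11....1.....1..1..1111
1....1.....1..1..11111

1....1.....1..1..11111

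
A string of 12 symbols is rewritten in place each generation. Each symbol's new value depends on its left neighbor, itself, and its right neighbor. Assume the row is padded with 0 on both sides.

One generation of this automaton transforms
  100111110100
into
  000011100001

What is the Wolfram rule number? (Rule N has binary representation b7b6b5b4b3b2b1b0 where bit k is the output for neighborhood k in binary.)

129

position 4: 111 → 1  (bit 7 = 1)
position 7: 110 → 0  (bit 6 = 0)
position 8: 101 → 0  (bit 5 = 0)
position 1: 100 → 0  (bit 4 = 0)
position 3: 011 → 0  (bit 3 = 0)
position 0: 010 → 0  (bit 2 = 0)
position 2: 001 → 0  (bit 1 = 0)
position 11: 000 → 1  (bit 0 = 1)
bits b7..b0 = 10000001 = 129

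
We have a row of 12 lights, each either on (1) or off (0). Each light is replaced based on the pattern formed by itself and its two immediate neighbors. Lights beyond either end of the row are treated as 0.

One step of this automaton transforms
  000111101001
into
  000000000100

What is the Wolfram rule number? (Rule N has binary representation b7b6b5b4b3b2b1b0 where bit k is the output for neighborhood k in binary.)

position 4: 111 → 0  (bit 7 = 0)
position 6: 110 → 0  (bit 6 = 0)
position 7: 101 → 0  (bit 5 = 0)
position 9: 100 → 1  (bit 4 = 1)
position 3: 011 → 0  (bit 3 = 0)
position 8: 010 → 0  (bit 2 = 0)
position 2: 001 → 0  (bit 1 = 0)
position 0: 000 → 0  (bit 0 = 0)
bits b7..b0 = 00010000 = 16

16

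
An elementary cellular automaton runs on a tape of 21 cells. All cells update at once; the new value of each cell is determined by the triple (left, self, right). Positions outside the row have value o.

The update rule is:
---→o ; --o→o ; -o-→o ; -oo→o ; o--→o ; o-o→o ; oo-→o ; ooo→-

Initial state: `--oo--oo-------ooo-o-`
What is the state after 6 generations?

generation 1: oooooooooooooooo-oooo
generation 2: ---------------ooo---
generation 3: oooooooooooooooo-oooo  (repeats generation 1; period 2)
generation 6: ---------------ooo---

---------------ooo---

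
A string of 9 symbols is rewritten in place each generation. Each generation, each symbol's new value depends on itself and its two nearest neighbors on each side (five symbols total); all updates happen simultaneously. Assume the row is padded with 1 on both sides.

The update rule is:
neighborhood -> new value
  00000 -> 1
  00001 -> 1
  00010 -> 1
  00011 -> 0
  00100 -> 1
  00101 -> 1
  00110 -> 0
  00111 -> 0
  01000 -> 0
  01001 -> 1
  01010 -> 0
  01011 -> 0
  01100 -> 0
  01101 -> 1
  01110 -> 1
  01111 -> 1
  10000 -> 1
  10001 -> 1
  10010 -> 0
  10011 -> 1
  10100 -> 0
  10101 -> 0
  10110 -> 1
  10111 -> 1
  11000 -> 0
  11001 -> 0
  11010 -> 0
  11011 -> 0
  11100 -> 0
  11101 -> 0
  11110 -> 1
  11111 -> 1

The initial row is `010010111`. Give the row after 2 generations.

001000111

001010111
001000111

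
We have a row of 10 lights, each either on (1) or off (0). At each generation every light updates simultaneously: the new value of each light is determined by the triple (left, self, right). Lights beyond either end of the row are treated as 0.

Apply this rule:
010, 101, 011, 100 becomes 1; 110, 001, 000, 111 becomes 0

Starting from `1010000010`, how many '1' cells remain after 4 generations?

5

generation 1: 1111000011
generation 2: 1000100010
generation 3: 1100110011
generation 4: 1010101010
count of 1: 5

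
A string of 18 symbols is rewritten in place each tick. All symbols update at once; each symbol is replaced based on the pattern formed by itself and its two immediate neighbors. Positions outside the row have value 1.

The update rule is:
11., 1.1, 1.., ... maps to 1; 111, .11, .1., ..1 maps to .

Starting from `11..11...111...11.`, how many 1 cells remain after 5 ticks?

.11..111...111..11
1.11...111...11...
11.111...111..111.
.11..111...11...11
1.11...111..111...
count of 1: 9

9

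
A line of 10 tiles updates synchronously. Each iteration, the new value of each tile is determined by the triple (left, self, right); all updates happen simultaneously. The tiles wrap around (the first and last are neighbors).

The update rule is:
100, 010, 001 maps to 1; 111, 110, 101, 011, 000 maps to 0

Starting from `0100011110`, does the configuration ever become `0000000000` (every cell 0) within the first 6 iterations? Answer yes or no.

1110100001
0000110010
0001001111
1011110000
1000001001
0100011110
iteration 6 is 0100011110, still not uniform 0

no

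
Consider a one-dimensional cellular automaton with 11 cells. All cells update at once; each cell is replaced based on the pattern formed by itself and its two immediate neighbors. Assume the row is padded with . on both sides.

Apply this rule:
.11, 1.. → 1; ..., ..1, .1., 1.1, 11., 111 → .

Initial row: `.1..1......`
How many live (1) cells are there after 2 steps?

2

..1..1.....
...1..1....
count of 1: 2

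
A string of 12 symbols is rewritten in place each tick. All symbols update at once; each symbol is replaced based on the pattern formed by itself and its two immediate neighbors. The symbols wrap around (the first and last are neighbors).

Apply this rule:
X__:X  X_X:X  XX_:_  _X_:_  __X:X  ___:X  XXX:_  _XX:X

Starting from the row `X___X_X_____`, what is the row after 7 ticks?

XXX_XX_XX_XX

_XXX_X_XXXXX
XX__X_XX____
X_XX_XX_XXXX
_XX_XX_XX___
XX_XX_XX_XXX
__XX_XX_XX__
XXX_XX_XX_XX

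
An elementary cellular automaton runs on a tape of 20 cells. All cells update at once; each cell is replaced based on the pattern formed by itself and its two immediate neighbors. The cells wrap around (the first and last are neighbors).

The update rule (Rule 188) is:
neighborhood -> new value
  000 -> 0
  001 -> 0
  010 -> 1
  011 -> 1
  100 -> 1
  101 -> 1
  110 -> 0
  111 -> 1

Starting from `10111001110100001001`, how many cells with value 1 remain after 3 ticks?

16

tick 1: 01110101101110001101
tick 2: 11101111011101001011
tick 3: 11011110111011101111
count of 1: 16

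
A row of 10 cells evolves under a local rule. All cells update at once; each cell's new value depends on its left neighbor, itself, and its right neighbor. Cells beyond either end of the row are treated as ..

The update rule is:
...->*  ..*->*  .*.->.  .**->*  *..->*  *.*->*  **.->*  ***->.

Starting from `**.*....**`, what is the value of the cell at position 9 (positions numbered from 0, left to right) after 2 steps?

*

***.******
*.***....*
position 9 holds *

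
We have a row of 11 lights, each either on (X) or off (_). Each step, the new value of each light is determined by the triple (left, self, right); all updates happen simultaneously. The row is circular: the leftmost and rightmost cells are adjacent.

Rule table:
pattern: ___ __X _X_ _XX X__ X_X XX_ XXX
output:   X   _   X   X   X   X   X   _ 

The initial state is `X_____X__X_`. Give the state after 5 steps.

X_X____XXXX

step 1: XXXXX_XX_XX
step 2: ____XXXXXX_
step 3: XXX_X____XX
step 4: __XXXXXX_X_
step 5: X_X____XXXX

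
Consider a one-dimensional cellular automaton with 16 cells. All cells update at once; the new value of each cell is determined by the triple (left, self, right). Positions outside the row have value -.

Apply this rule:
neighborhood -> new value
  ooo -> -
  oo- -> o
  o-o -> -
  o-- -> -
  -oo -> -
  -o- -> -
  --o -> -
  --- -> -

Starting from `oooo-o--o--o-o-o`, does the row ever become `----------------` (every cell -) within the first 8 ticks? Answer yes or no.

yes

---o------------
----------------
all cells are - at tick 2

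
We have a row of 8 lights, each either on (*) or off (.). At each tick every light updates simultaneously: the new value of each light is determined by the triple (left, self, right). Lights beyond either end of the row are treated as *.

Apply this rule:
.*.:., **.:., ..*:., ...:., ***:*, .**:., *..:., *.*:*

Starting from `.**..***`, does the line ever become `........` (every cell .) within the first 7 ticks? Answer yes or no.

yes

*.....**
.......*
........
all cells are . at tick 3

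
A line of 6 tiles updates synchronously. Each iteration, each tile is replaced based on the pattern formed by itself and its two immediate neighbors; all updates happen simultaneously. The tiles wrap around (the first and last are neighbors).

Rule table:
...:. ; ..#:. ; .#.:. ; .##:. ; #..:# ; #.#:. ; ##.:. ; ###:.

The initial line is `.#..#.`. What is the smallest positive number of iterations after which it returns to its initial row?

3

..#..#
#..#..
.#..#.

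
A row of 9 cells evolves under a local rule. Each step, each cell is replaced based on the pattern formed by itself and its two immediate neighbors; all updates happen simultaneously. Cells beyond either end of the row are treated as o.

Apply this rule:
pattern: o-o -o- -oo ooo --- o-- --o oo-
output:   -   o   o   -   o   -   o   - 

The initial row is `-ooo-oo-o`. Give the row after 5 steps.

step 1: -o---o--o
step 2: -o-ooo-oo
step 3: -o-o---o-
step 4: -o-o-ooo-
step 5: -o-o-o---

-o-o-o---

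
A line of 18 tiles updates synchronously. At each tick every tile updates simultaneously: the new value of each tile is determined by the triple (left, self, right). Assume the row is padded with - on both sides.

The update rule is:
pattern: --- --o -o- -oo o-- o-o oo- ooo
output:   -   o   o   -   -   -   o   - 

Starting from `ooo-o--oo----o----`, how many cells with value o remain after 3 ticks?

--o-o-o-o---oo----
-oo-o-o-o--o-o----
o-o-o-o-o-oo-o----
count of o: 8

8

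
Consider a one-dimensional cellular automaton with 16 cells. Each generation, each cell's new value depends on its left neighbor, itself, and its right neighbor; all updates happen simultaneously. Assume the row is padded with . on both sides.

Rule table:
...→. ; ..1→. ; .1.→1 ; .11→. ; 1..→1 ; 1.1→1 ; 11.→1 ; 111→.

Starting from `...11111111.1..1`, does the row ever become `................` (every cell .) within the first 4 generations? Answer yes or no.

no

generation 1: ..........1111.1
generation 2: .............111
generation 3: ...............1
generation 4: ...............1
generation 4 is ...............1, still not uniform .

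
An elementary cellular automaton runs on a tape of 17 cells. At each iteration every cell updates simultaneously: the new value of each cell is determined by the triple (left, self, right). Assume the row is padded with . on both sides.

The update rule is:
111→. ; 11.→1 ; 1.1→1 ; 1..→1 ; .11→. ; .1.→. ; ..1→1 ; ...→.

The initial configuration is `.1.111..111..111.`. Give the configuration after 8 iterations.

1.1..111..111..11
.1.11..111..111.1
1.1.111..111..11.
.1.1..111..111.11
1.1.11..111..11.1
.1.1.111..111.11.
1.1.1..111..11.11
.1.1.11..111.11.1

.1.1.11..111.11.1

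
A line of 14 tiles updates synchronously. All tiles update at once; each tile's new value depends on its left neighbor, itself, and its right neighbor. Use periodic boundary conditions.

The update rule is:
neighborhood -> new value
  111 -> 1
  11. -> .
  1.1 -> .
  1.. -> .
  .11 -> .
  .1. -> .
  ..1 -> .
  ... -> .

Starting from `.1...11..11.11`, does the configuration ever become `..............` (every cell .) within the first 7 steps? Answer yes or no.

yes

..............
all cells are . at step 1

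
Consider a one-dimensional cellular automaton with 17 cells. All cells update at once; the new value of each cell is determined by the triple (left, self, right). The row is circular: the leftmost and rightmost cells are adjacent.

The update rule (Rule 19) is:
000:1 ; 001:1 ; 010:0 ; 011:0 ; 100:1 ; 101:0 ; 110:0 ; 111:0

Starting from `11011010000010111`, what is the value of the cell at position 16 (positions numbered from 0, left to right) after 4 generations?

1

00000001111100000
11111110000011111
00000001111100000  (repeats generation 1; period 2)
generation 4: 11111110000011111
position 16 holds 1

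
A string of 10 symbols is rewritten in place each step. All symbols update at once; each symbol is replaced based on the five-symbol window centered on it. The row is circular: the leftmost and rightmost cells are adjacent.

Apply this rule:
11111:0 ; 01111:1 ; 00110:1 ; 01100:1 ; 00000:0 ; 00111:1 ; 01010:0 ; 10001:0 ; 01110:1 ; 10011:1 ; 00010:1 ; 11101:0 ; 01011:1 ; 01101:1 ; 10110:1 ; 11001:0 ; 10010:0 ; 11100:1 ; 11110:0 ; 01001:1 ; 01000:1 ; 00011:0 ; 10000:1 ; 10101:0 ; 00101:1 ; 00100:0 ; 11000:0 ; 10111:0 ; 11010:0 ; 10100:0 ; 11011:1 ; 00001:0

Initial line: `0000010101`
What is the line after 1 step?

1100110000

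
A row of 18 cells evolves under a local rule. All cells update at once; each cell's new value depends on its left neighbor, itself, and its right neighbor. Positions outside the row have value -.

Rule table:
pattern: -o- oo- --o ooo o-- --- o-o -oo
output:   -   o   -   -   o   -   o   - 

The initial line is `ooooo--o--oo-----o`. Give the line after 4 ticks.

----oo--o--oo-----
-----oo--o--oo----
------oo--o--oo---
-------oo--o--oo--

-------oo--o--oo--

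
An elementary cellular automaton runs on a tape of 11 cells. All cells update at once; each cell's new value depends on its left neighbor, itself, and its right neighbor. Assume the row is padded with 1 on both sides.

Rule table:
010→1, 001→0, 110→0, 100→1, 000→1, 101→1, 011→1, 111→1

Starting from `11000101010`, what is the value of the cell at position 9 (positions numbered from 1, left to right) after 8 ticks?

10110111111
01101111111
11011111111
10111111111
01111111111
11111111111
11111111111  (fixed point — unchanged through tick 8)
position 9 holds 1

1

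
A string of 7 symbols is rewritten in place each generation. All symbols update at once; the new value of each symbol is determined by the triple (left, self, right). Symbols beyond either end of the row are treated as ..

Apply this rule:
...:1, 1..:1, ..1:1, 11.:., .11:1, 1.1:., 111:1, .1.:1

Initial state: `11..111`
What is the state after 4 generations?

1.1.111

generation 1: 1.1111.
generation 2: 1.111.1
generation 3: 1.11..1
generation 4: 1.1.111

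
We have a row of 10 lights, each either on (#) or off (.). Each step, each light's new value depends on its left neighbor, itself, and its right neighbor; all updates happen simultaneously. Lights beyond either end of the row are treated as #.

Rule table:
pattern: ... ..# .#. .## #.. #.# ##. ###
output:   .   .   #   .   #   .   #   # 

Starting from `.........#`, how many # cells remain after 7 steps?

7

step 1: #.........
step 2: ##........
step 3: ###.......
step 4: ####......
step 5: #####.....
step 6: ######....
step 7: #######...
count of #: 7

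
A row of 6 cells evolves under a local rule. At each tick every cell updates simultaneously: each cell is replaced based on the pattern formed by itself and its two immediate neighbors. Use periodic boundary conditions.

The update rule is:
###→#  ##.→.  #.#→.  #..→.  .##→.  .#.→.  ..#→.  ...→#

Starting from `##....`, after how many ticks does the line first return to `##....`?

2

...##.
##....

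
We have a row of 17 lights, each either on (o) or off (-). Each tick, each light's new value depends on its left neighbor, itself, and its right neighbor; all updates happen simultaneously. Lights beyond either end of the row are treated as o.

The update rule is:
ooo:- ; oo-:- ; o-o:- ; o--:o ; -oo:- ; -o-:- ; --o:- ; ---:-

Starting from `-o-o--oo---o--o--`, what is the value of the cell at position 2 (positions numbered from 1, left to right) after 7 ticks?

-

tick 1: ----o---o---o--o-
tick 2: o----o---o---o---
tick 3: -o----o---o---o--
tick 4: --o----o---o---o-
tick 5: o--o----o---o----
tick 6: -o--o----o---o---
tick 7: --o--o----o---o--
position 2 holds -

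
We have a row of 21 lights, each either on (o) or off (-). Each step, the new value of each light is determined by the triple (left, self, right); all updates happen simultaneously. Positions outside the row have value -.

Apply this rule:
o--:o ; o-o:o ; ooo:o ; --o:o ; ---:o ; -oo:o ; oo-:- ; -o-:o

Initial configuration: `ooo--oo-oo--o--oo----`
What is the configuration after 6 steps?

o-oo-oooooo-oooo-oo-o

oo-ooo-oo-oooooo-oooo
o-ooo-oo-oooooo-oooo-
oooo-oo-oooooo-oooo-o
ooo-oo-oooooo-oooo-oo
oo-oo-oooooo-oooo-oo-
o-oo-oooooo-oooo-oo-o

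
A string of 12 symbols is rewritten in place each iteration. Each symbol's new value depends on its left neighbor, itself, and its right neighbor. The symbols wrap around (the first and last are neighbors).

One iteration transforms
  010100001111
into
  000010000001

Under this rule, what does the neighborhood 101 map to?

At position 0 the neighborhood is 101; the next row has 0 there.

0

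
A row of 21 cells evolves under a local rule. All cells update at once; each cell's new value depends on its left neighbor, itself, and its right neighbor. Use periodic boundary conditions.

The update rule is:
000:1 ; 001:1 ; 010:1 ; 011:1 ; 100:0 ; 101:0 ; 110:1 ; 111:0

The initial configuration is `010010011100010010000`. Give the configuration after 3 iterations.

iteration 1: 110110110101110110111
iteration 2: 010110110101010110100
iteration 3: 110110110101010110101

110110110101010110101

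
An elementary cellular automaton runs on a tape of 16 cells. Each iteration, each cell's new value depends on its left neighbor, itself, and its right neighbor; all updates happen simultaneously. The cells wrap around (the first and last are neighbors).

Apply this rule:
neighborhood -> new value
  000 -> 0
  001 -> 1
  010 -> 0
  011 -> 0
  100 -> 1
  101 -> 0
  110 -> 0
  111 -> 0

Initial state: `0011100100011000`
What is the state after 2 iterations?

1010100000011010

0100011010100100
1010100000011010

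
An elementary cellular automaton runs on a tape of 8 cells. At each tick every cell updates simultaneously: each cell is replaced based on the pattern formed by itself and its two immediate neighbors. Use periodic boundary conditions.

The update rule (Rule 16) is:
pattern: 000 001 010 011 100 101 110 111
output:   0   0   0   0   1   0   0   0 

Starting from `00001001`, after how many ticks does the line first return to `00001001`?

10000100
01000010
00100001
10010000
01001000
00100100
00010010
00001001

8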